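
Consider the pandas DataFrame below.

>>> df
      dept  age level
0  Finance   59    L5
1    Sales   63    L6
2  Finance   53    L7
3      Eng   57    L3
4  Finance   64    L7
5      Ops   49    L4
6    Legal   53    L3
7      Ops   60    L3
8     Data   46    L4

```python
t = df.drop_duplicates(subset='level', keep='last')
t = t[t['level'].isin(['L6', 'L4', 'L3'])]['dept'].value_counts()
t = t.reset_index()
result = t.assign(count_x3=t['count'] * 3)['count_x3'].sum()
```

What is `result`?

drop duplicate level (keep=last):
      dept  age level
0  Finance   59    L5
1    Sales   63    L6
4  Finance   64    L7
7      Ops   60    L3
8     Data   46    L4
filter rows where level in ['L6', 'L4', 'L3']:
    dept  age level
1  Sales   63    L6
7    Ops   60    L3
8   Data   46    L4
value_counts of dept:
dept
Sales    1
Ops      1
Data     1
Name: count, dtype: int64
reset_index():
    dept  count
0  Sales      1
1    Ops      1
2   Data      1
add column count_x3 = t['count'] * 3:
    dept  count  count_x3
0  Sales      1         3
1    Ops      1         3
2   Data      1         3
So sum() = 9.

9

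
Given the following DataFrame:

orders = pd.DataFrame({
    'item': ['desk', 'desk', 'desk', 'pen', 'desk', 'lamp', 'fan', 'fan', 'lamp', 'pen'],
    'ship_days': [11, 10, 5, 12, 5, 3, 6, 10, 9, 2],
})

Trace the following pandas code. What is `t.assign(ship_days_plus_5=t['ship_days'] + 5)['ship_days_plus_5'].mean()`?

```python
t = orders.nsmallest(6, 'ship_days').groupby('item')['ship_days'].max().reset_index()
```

10.5

take 6 rows with smallest ship_days:
   item  ship_days
9   pen          2
5  lamp          3
2  desk          5
4  desk          5
6   fan          6
8  lamp          9
group by item, max of ship_days:
item
desk    5
fan     6
lamp    9
pen     2
Name: ship_days, dtype: int64
reset_index():
   item  ship_days
0  desk          5
1   fan          6
2  lamp          9
3   pen          2
add column ship_days_plus_5 = t['ship_days'] + 5:
   item  ship_days  ship_days_plus_5
0  desk          5                10
1   fan          6                11
2  lamp          9                14
3   pen          2                 7
Finally, mean of column 'ship_days_plus_5' = 10.5.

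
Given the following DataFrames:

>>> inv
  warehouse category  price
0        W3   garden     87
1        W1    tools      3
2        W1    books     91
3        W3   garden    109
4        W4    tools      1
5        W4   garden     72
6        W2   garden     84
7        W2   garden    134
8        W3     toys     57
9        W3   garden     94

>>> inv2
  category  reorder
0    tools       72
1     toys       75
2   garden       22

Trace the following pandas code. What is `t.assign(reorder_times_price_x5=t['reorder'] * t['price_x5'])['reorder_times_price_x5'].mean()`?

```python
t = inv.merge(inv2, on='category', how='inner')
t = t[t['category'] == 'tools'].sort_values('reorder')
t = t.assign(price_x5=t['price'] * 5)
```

720.0

merge on 'category' (how='inner') → 9 rows:
  warehouse category  price  reorder
0        W3   garden     87       22
1        W1    tools      3       72
2        W3   garden    109       22
3        W4    tools      1       72
4        W4   garden     72       22
5        W2   garden     84       22
6        W2   garden    134       22
7        W3     toys     57       75
8        W3   garden     94       22
filter rows where category == 'tools':
  warehouse category  price  reorder
1        W1    tools      3       72
3        W4    tools      1       72
sort by reorder:
  warehouse category  price  reorder
1        W1    tools      3       72
3        W4    tools      1       72
add column price_x5 = t['price'] * 5:
  warehouse category  price  reorder  price_x5
1        W1    tools      3       72        15
3        W4    tools      1       72         5
add column reorder_times_price_x5 = t['reorder'] * t['price_x5']:
  warehouse category  price  reorder  price_x5  reorder_times_price_x5
1        W1    tools      3       72        15                    1080
3        W4    tools      1       72         5                     360
So mean() = 720.0.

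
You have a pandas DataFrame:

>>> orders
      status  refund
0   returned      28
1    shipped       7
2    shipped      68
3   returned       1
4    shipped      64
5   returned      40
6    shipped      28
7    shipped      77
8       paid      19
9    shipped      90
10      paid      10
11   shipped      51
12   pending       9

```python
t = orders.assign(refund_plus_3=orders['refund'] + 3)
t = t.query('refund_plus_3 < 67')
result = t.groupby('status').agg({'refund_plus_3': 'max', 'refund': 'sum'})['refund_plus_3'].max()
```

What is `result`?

add column refund_plus_3 = orders['refund'] + 3:
      status  refund  refund_plus_3
0   returned      28             31
1    shipped       7             10
2    shipped      68             71
3   returned       1              4
4    shipped      64             67
5   returned      40             43
6    shipped      28             31
7    shipped      77             80
8       paid      19             22
9    shipped      90             93
10      paid      10             13
11   shipped      51             54
12   pending       9             12
filter rows where refund_plus_3 < 67:
      status  refund  refund_plus_3
0   returned      28             31
1    shipped       7             10
3   returned       1              4
5   returned      40             43
6    shipped      28             31
8       paid      19             22
10      paid      10             13
11   shipped      51             54
12   pending       9             12
group by status: max(refund_plus_3), sum(refund):
          refund_plus_3  refund
status                         
paid                 22      29
pending              12       9
returned             43      69
shipped              54      86

54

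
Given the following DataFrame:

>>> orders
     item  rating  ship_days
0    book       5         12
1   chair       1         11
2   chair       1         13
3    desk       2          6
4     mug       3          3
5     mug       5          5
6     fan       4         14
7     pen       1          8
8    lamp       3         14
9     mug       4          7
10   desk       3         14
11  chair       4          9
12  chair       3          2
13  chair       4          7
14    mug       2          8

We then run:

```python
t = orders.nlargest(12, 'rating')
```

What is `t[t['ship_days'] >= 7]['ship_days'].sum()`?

take 12 rows with largest rating:
     item  rating  ship_days
0    book       5         12
5     mug       5          5
6     fan       4         14
9     mug       4          7
11  chair       4          9
13  chair       4          7
4     mug       3          3
8    lamp       3         14
10   desk       3         14
12  chair       3          2
3    desk       2          6
14    mug       2          8
filter rows where ship_days >= 7:
     item  rating  ship_days
0    book       5         12
6     fan       4         14
9     mug       4          7
11  chair       4          9
13  chair       4          7
8    lamp       3         14
10   desk       3         14
14    mug       2          8
Hence 85.

85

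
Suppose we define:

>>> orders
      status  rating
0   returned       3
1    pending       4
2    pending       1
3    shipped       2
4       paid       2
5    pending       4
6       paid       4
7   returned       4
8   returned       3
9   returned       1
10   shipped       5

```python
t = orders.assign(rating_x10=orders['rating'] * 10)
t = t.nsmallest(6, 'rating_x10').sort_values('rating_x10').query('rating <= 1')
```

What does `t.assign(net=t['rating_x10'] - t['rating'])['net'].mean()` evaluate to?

9.0

add column rating_x10 = orders['rating'] * 10:
      status  rating  rating_x10
0   returned       3          30
1    pending       4          40
2    pending       1          10
3    shipped       2          20
4       paid       2          20
5    pending       4          40
6       paid       4          40
7   returned       4          40
8   returned       3          30
9   returned       1          10
10   shipped       5          50
take 6 rows with smallest rating_x10:
     status  rating  rating_x10
2   pending       1          10
9  returned       1          10
3   shipped       2          20
4      paid       2          20
0  returned       3          30
8  returned       3          30
sort by rating_x10:
     status  rating  rating_x10
2   pending       1          10
9  returned       1          10
3   shipped       2          20
4      paid       2          20
0  returned       3          30
8  returned       3          30
filter rows where rating <= 1:
     status  rating  rating_x10
2   pending       1          10
9  returned       1          10
add column net = t['rating_x10'] - t['rating']:
     status  rating  rating_x10  net
2   pending       1          10    9
9  returned       1          10    9
Hence 9.0.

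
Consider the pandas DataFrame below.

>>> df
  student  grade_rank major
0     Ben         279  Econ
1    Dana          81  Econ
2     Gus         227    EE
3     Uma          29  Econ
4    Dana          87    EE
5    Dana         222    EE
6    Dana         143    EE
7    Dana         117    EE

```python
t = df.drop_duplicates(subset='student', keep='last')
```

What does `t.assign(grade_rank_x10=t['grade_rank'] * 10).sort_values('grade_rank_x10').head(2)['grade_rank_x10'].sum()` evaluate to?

drop duplicate student (keep=last):
  student  grade_rank major
0     Ben         279  Econ
2     Gus         227    EE
3     Uma          29  Econ
7    Dana         117    EE
add column grade_rank_x10 = t['grade_rank'] * 10:
  student  grade_rank major  grade_rank_x10
0     Ben         279  Econ            2790
2     Gus         227    EE            2270
3     Uma          29  Econ             290
7    Dana         117    EE            1170
sort by grade_rank_x10:
  student  grade_rank major  grade_rank_x10
3     Uma          29  Econ             290
7    Dana         117    EE            1170
2     Gus         227    EE            2270
0     Ben         279  Econ            2790
take first 2 rows:
  student  grade_rank major  grade_rank_x10
3     Uma          29  Econ             290
7    Dana         117    EE            1170

1460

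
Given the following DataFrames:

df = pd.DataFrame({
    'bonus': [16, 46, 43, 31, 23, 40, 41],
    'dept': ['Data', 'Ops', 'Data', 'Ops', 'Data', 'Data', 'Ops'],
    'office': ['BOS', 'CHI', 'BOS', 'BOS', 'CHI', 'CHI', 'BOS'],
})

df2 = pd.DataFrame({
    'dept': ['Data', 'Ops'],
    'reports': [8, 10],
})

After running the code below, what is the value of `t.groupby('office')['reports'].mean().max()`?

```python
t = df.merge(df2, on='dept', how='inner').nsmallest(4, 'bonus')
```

merge on 'dept' (how='inner') → 7 rows:
   bonus  dept office  reports
0     16  Data    BOS        8
1     46   Ops    CHI       10
2     43  Data    BOS        8
3     31   Ops    BOS       10
4     23  Data    CHI        8
5     40  Data    CHI        8
6     41   Ops    BOS       10
take 4 rows with smallest bonus:
   bonus  dept office  reports
0     16  Data    BOS        8
4     23  Data    CHI        8
3     31   Ops    BOS       10
5     40  Data    CHI        8
group by office, mean of reports:
office
BOS    9.0
CHI    8.0
Name: reports, dtype: float64

9.0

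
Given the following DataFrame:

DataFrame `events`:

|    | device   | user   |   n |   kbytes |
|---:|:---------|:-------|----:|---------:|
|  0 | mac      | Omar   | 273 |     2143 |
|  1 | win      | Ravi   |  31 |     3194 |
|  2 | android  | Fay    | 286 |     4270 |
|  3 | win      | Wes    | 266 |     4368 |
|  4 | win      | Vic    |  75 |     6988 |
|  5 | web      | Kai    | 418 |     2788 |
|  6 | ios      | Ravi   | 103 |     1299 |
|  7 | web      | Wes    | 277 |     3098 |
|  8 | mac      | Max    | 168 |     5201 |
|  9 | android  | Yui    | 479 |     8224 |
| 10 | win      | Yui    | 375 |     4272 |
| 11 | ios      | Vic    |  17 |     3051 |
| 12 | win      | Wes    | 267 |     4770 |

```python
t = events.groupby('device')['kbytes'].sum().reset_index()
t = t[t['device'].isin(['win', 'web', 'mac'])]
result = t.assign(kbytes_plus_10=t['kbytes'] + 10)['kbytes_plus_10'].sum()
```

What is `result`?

group by device, sum of kbytes:
device
android    12494
ios         4350
mac         7344
web         5886
win        23592
Name: kbytes, dtype: int64
reset_index():
    device  kbytes
0  android   12494
1      ios    4350
2      mac    7344
3      web    5886
4      win   23592
filter rows where device in ['win', 'web', 'mac']:
  device  kbytes
2    mac    7344
3    web    5886
4    win   23592
add column kbytes_plus_10 = t['kbytes'] + 10:
  device  kbytes  kbytes_plus_10
2    mac    7344            7354
3    web    5886            5896
4    win   23592           23602

36852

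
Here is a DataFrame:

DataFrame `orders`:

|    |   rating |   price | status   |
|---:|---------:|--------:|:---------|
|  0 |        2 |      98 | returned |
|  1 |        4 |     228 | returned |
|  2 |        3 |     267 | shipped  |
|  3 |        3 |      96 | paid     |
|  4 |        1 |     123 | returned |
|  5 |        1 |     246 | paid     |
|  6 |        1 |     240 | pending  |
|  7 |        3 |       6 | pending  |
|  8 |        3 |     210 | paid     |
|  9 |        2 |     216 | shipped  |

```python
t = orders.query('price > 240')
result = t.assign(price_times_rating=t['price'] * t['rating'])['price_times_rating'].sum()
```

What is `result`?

filter rows where price > 240:
   rating  price   status
2       3    267  shipped
5       1    246     paid
add column price_times_rating = t['price'] * t['rating']:
   rating  price   status  price_times_rating
2       3    267  shipped                 801
5       1    246     paid                 246

1047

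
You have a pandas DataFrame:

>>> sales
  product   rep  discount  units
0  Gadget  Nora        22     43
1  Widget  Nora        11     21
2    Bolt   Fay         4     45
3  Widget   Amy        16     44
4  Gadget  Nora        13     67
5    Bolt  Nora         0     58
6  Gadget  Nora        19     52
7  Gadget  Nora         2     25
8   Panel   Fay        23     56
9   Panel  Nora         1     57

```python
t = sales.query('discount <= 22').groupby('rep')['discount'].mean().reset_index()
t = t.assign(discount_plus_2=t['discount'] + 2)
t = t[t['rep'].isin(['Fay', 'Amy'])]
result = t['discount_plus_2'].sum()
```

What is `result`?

24.0

filter rows where discount <= 22:
  product   rep  discount  units
0  Gadget  Nora        22     43
1  Widget  Nora        11     21
2    Bolt   Fay         4     45
3  Widget   Amy        16     44
4  Gadget  Nora        13     67
5    Bolt  Nora         0     58
6  Gadget  Nora        19     52
7  Gadget  Nora         2     25
9   Panel  Nora         1     57
group by rep, mean of discount:
rep
Amy     16.000000
Fay      4.000000
Nora     9.714286
Name: discount, dtype: float64
reset_index():
    rep   discount
0   Amy  16.000000
1   Fay   4.000000
2  Nora   9.714286
add column discount_plus_2 = t['discount'] + 2:
    rep   discount  discount_plus_2
0   Amy  16.000000        18.000000
1   Fay   4.000000         6.000000
2  Nora   9.714286        11.714286
filter rows where rep in ['Fay', 'Amy']:
   rep  discount  discount_plus_2
0  Amy      16.0             18.0
1  Fay       4.0              6.0
sum of column 'discount_plus_2' → 24.0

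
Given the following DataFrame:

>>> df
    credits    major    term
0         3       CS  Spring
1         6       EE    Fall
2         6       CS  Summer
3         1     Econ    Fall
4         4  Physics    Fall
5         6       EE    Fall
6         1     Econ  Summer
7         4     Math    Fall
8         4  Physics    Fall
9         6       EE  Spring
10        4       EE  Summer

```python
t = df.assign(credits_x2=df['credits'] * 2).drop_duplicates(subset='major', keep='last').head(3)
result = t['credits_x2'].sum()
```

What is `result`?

add column credits_x2 = df['credits'] * 2:
    credits    major    term  credits_x2
0         3       CS  Spring           6
1         6       EE    Fall          12
2         6       CS  Summer          12
3         1     Econ    Fall           2
4         4  Physics    Fall           8
5         6       EE    Fall          12
6         1     Econ  Summer           2
7         4     Math    Fall           8
8         4  Physics    Fall           8
9         6       EE  Spring          12
10        4       EE  Summer           8
drop duplicate major (keep=last):
    credits    major    term  credits_x2
2         6       CS  Summer          12
6         1     Econ  Summer           2
7         4     Math    Fall           8
8         4  Physics    Fall           8
10        4       EE  Summer           8
take first 3 rows:
   credits major    term  credits_x2
2        6    CS  Summer          12
6        1  Econ  Summer           2
7        4  Math    Fall           8
sum of column 'credits_x2' → 22

22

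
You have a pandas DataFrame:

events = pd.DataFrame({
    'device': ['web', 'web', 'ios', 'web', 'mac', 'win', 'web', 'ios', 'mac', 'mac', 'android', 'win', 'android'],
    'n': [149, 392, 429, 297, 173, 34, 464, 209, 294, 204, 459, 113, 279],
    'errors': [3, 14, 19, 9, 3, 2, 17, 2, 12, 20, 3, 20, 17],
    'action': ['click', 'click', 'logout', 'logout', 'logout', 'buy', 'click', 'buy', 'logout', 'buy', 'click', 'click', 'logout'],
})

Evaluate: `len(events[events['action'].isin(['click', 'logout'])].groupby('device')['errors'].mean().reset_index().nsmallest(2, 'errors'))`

filter rows where action in ['click', 'logout']:
     device    n  errors  action
0       web  149       3   click
1       web  392      14   click
2       ios  429      19  logout
3       web  297       9  logout
4       mac  173       3  logout
6       web  464      17   click
8       mac  294      12  logout
10  android  459       3   click
11      win  113      20   click
12  android  279      17  logout
group by device, mean of errors:
device
android    10.00
ios        19.00
mac         7.50
web        10.75
win        20.00
Name: errors, dtype: float64
reset_index():
    device  errors
0  android   10.00
1      ios   19.00
2      mac    7.50
3      web   10.75
4      win   20.00
take 2 rows with smallest errors:
    device  errors
2      mac     7.5
0  android    10.0
So nsmallest(2, 'errors')) = 2.

2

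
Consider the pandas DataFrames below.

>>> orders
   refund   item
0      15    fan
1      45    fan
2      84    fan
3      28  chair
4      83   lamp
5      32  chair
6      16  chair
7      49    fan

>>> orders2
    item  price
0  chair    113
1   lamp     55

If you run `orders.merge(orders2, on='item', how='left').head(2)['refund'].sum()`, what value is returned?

merge on 'item' (how='left') → 8 rows:
   refund   item  price
0      15    fan    NaN
1      45    fan    NaN
2      84    fan    NaN
3      28  chair  113.0
4      83   lamp   55.0
5      32  chair  113.0
6      16  chair  113.0
7      49    fan    NaN
take first 2 rows:
   refund item  price
0      15  fan    NaN
1      45  fan    NaN
Finally, sum of column 'refund' = 60.

60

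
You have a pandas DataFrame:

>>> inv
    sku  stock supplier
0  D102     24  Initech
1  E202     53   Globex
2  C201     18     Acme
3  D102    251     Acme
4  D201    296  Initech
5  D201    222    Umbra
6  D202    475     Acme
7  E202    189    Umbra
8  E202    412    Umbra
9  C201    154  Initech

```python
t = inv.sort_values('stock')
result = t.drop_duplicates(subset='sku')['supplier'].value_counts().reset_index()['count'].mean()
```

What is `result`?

sort by stock:
    sku  stock supplier
2  C201     18     Acme
0  D102     24  Initech
1  E202     53   Globex
9  C201    154  Initech
7  E202    189    Umbra
5  D201    222    Umbra
3  D102    251     Acme
4  D201    296  Initech
8  E202    412    Umbra
6  D202    475     Acme
drop duplicate sku (keep=first):
    sku  stock supplier
2  C201     18     Acme
0  D102     24  Initech
1  E202     53   Globex
5  D201    222    Umbra
6  D202    475     Acme
value_counts of supplier:
supplier
Acme       2
Initech    1
Globex     1
Umbra      1
Name: count, dtype: int64
reset_index():
  supplier  count
0     Acme      2
1  Initech      1
2   Globex      1
3    Umbra      1

1.25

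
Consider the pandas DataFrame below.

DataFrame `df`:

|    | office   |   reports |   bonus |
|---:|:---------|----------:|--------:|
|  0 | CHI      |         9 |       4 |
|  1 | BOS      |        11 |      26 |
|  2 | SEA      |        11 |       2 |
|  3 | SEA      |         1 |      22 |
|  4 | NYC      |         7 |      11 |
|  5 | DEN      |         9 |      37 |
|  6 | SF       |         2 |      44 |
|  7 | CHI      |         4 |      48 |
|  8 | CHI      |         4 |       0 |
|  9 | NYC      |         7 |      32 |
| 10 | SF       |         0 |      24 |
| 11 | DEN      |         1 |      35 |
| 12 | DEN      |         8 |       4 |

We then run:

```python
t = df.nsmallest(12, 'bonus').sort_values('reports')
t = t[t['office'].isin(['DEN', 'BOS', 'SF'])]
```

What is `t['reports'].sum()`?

take 12 rows with smallest bonus:
   office  reports  bonus
8     CHI        4      0
2     SEA       11      2
0     CHI        9      4
12    DEN        8      4
4     NYC        7     11
3     SEA        1     22
10     SF        0     24
1     BOS       11     26
9     NYC        7     32
11    DEN        1     35
5     DEN        9     37
6      SF        2     44
sort by reports:
   office  reports  bonus
10     SF        0     24
3     SEA        1     22
11    DEN        1     35
6      SF        2     44
8     CHI        4      0
4     NYC        7     11
9     NYC        7     32
12    DEN        8      4
0     CHI        9      4
5     DEN        9     37
2     SEA       11      2
1     BOS       11     26
filter rows where office in ['DEN', 'BOS', 'SF']:
   office  reports  bonus
10     SF        0     24
11    DEN        1     35
6      SF        2     44
12    DEN        8      4
5     DEN        9     37
1     BOS       11     26
Hence 31.

31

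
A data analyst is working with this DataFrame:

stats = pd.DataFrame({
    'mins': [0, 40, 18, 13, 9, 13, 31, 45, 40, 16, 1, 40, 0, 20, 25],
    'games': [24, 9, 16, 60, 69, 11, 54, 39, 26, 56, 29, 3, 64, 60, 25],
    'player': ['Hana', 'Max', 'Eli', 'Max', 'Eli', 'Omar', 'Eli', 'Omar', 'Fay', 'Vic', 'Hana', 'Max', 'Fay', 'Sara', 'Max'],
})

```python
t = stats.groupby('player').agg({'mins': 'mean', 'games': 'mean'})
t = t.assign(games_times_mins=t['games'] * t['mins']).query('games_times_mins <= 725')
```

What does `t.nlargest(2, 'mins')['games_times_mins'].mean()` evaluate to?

group by player: mean(mins), mean(games):
             mins      games
player                      
Eli     19.333333  46.333333
Fay     20.000000  45.000000
Hana     0.500000  26.500000
Max     29.500000  24.250000
Omar    29.000000  25.000000
Sara    20.000000  60.000000
Vic     16.000000  56.000000
add column games_times_mins = t['games'] * t['mins']:
             mins      games  games_times_mins
player                                        
Eli     19.333333  46.333333        895.777778
Fay     20.000000  45.000000        900.000000
Hana     0.500000  26.500000         13.250000
Max     29.500000  24.250000        715.375000
Omar    29.000000  25.000000        725.000000
Sara    20.000000  60.000000       1200.000000
Vic     16.000000  56.000000        896.000000
filter rows where games_times_mins <= 725:
        mins  games  games_times_mins
player                               
Hana     0.5  26.50            13.250
Max     29.5  24.25           715.375
Omar    29.0  25.00           725.000
take 2 rows with largest mins:
        mins  games  games_times_mins
player                               
Max     29.5  24.25           715.375
Omar    29.0  25.00           725.000
mean of column 'games_times_mins' → 720.1875

720.1875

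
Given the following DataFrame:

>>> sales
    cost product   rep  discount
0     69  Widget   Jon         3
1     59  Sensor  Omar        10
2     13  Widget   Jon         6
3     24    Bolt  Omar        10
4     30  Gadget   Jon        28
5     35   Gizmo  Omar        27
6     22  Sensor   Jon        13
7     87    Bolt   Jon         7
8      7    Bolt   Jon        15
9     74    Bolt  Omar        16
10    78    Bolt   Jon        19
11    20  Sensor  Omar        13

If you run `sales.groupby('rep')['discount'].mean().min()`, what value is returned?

group by rep, mean of discount:
rep
Jon     13.0
Omar    15.2
Name: discount, dtype: float64
Reading off the min of the resulting series, we get 13.0.

13.0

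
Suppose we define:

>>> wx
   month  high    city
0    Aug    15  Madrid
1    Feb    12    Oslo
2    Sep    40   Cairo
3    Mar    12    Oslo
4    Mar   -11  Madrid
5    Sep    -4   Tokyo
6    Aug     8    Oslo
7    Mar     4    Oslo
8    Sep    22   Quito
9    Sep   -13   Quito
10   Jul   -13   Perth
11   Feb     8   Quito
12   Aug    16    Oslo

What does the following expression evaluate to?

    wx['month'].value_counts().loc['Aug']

3

value_counts of month:
month
Sep    4
Aug    3
Mar    3
Feb    2
Jul    1
Name: count, dtype: int64
Finally, value at index 'Aug' = 3.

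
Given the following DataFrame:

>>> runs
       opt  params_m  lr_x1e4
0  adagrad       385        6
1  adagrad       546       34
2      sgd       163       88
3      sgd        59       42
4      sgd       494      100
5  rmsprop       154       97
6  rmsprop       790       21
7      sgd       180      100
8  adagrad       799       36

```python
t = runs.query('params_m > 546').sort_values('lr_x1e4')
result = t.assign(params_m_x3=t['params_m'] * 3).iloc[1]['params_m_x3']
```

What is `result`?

2397

filter rows where params_m > 546:
       opt  params_m  lr_x1e4
6  rmsprop       790       21
8  adagrad       799       36
sort by lr_x1e4:
       opt  params_m  lr_x1e4
6  rmsprop       790       21
8  adagrad       799       36
add column params_m_x3 = t['params_m'] * 3:
       opt  params_m  lr_x1e4  params_m_x3
6  rmsprop       790       21         2370
8  adagrad       799       36         2397
Then the value at position 1, column 'params_m_x3': 2397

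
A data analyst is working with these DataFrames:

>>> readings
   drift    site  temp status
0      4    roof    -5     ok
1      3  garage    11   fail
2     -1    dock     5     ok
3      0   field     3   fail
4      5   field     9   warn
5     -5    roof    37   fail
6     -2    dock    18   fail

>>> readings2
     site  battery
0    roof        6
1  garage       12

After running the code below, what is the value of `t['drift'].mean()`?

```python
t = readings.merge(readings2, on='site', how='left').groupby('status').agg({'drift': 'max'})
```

4.0

merge on 'site' (how='left') → 7 rows:
   drift    site  temp status  battery
0      4    roof    -5     ok      6.0
1      3  garage    11   fail     12.0
2     -1    dock     5     ok      NaN
3      0   field     3   fail      NaN
4      5   field     9   warn      NaN
5     -5    roof    37   fail      6.0
6     -2    dock    18   fail      NaN
group by status, max of drift:
        drift
status       
fail        3
ok          4
warn        5
The mean of column 'drift' is 4.0.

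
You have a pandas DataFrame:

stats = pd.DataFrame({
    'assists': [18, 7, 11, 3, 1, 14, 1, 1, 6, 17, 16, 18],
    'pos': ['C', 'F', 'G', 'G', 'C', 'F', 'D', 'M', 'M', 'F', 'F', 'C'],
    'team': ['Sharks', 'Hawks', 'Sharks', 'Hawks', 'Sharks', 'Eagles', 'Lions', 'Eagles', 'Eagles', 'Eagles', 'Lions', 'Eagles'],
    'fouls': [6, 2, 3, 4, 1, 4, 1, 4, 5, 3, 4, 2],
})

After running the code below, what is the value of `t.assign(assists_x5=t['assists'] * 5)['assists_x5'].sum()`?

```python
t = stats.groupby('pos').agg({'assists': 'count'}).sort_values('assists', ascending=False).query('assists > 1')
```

55

group by pos, count of assists:
     assists
pos         
C          3
D          1
F          4
G          2
M          2
sort by assists descending:
     assists
pos         
F          4
C          3
G          2
M          2
D          1
filter rows where assists > 1:
     assists
pos         
F          4
C          3
G          2
M          2
add column assists_x5 = t['assists'] * 5:
     assists  assists_x5
pos                     
F          4          20
C          3          15
G          2          10
M          2          10
Reading off the sum of column 'assists_x5', we get 55.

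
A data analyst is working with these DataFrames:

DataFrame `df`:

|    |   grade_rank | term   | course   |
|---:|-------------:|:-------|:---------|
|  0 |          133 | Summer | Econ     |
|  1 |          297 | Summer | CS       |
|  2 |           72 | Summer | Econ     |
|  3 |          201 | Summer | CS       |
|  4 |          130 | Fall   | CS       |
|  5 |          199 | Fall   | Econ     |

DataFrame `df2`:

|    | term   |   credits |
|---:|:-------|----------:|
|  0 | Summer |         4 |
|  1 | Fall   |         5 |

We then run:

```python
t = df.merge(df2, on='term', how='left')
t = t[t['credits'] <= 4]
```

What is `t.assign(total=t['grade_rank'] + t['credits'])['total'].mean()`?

179.75

merge on 'term' (how='left') → 6 rows:
   grade_rank    term course  credits
0         133  Summer   Econ        4
1         297  Summer     CS        4
2          72  Summer   Econ        4
3         201  Summer     CS        4
4         130    Fall     CS        5
5         199    Fall   Econ        5
filter rows where credits <= 4:
   grade_rank    term course  credits
0         133  Summer   Econ        4
1         297  Summer     CS        4
2          72  Summer   Econ        4
3         201  Summer     CS        4
add column total = t['grade_rank'] + t['credits']:
   grade_rank    term course  credits  total
0         133  Summer   Econ        4    137
1         297  Summer     CS        4    301
2          72  Summer   Econ        4     76
3         201  Summer     CS        4    205
So mean() = 179.75.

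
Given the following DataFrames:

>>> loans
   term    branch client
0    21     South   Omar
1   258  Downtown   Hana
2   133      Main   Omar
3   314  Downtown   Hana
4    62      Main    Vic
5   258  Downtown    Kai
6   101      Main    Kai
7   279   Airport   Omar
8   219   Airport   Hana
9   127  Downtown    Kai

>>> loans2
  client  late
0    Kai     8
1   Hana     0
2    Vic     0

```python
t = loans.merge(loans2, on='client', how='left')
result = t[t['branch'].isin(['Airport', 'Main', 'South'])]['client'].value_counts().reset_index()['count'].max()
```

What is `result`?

merge on 'client' (how='left') → 10 rows:
   term    branch client  late
0    21     South   Omar   NaN
1   258  Downtown   Hana   0.0
2   133      Main   Omar   NaN
3   314  Downtown   Hana   0.0
4    62      Main    Vic   0.0
5   258  Downtown    Kai   8.0
6   101      Main    Kai   8.0
7   279   Airport   Omar   NaN
8   219   Airport   Hana   0.0
9   127  Downtown    Kai   8.0
filter rows where branch in ['Airport', 'Main', 'South']:
   term   branch client  late
0    21    South   Omar   NaN
2   133     Main   Omar   NaN
4    62     Main    Vic   0.0
6   101     Main    Kai   8.0
7   279  Airport   Omar   NaN
8   219  Airport   Hana   0.0
value_counts of client:
client
Omar    3
Vic     1
Kai     1
Hana    1
Name: count, dtype: int64
reset_index():
  client  count
0   Omar      3
1    Vic      1
2    Kai      1
3   Hana      1
Finally, max of column 'count' = 3.

3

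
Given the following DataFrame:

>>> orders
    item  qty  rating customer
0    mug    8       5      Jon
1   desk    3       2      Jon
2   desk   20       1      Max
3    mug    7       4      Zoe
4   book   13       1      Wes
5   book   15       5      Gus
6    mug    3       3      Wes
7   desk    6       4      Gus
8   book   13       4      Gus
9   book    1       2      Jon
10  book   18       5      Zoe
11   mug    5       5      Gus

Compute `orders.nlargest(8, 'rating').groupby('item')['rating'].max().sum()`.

take 8 rows with largest rating:
    item  qty  rating customer
0    mug    8       5      Jon
5   book   15       5      Gus
10  book   18       5      Zoe
11   mug    5       5      Gus
3    mug    7       4      Zoe
7   desk    6       4      Gus
8   book   13       4      Gus
6    mug    3       3      Wes
group by item, max of rating:
item
book    5
desk    4
mug     5
Name: rating, dtype: int64
So sum() = 14.

14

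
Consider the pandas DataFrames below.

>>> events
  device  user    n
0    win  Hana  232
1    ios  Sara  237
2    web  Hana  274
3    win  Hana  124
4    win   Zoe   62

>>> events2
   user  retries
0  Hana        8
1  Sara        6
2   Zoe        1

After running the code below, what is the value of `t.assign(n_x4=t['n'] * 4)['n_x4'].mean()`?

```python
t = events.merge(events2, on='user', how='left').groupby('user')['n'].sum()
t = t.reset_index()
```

merge on 'user' (how='left') → 5 rows:
  device  user    n  retries
0    win  Hana  232        8
1    ios  Sara  237        6
2    web  Hana  274        8
3    win  Hana  124        8
4    win   Zoe   62        1
group by user, sum of n:
user
Hana    630
Sara    237
Zoe      62
Name: n, dtype: int64
reset_index():
   user    n
0  Hana  630
1  Sara  237
2   Zoe   62
add column n_x4 = t['n'] * 4:
   user    n  n_x4
0  Hana  630  2520
1  Sara  237   948
2   Zoe   62   248
Reading off the mean of column 'n_x4', we get 1238.66666667.

1238.66666667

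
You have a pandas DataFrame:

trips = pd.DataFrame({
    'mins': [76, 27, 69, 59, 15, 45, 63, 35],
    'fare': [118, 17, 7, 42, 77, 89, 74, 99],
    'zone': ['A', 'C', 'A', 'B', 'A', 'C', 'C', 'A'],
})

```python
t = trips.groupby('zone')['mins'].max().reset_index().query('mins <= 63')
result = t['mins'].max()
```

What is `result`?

group by zone, max of mins:
zone
A    76
B    59
C    63
Name: mins, dtype: int64
reset_index():
  zone  mins
0    A    76
1    B    59
2    C    63
filter rows where mins <= 63:
  zone  mins
1    B    59
2    C    63
Finally, max of column 'mins' = 63.

63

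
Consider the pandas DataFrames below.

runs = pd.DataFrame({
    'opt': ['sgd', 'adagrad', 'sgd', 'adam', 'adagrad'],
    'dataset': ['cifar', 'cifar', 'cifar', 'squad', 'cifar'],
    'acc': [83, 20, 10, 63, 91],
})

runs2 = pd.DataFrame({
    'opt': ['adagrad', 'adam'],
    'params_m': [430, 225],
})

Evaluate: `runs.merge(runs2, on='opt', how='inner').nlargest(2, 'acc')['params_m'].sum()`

merge on 'opt' (how='inner') → 3 rows:
       opt dataset  acc  params_m
0  adagrad   cifar   20       430
1     adam   squad   63       225
2  adagrad   cifar   91       430
take 2 rows with largest acc:
       opt dataset  acc  params_m
2  adagrad   cifar   91       430
1     adam   squad   63       225
Reading off the sum of column 'params_m', we get 655.

655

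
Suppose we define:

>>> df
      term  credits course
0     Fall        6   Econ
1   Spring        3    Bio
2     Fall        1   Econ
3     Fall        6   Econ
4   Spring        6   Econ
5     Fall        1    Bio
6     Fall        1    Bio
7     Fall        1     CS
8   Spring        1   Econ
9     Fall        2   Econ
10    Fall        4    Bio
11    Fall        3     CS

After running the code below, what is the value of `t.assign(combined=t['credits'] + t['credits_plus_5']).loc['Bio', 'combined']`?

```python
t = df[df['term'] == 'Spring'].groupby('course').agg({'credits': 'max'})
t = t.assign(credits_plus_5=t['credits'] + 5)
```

11

filter rows where term == 'Spring':
     term  credits course
1  Spring        3    Bio
4  Spring        6   Econ
8  Spring        1   Econ
group by course, max of credits:
        credits
course         
Bio           3
Econ          6
add column credits_plus_5 = t['credits'] + 5:
        credits  credits_plus_5
course                         
Bio           3               8
Econ          6              11
add column combined = t['credits'] + t['credits_plus_5']:
        credits  credits_plus_5  combined
course                                   
Bio           3               8        11
Econ          6              11        17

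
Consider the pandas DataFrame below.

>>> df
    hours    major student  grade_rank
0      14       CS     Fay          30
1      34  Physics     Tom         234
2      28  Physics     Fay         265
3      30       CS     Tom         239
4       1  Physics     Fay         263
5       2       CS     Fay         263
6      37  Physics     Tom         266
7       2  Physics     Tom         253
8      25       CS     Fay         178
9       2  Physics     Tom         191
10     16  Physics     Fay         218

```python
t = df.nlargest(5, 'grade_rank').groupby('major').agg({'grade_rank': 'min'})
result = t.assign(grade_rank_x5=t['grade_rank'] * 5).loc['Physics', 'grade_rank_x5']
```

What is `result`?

1265

take 5 rows with largest grade_rank:
   hours    major student  grade_rank
6     37  Physics     Tom         266
2     28  Physics     Fay         265
4      1  Physics     Fay         263
5      2       CS     Fay         263
7      2  Physics     Tom         253
group by major, min of grade_rank:
         grade_rank
major              
CS              263
Physics         253
add column grade_rank_x5 = t['grade_rank'] * 5:
         grade_rank  grade_rank_x5
major                             
CS              263           1315
Physics         253           1265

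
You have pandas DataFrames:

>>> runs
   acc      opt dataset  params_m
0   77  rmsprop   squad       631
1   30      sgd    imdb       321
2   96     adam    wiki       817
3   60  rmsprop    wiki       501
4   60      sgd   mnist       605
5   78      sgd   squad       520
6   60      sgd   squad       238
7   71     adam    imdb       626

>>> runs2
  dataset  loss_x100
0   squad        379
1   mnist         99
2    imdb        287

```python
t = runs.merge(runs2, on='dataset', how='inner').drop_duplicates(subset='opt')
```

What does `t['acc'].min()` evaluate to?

30

merge on 'dataset' (how='inner') → 6 rows:
   acc      opt dataset  params_m  loss_x100
0   77  rmsprop   squad       631        379
1   30      sgd    imdb       321        287
2   60      sgd   mnist       605         99
3   78      sgd   squad       520        379
4   60      sgd   squad       238        379
5   71     adam    imdb       626        287
drop duplicate opt (keep=first):
   acc      opt dataset  params_m  loss_x100
0   77  rmsprop   squad       631        379
1   30      sgd    imdb       321        287
5   71     adam    imdb       626        287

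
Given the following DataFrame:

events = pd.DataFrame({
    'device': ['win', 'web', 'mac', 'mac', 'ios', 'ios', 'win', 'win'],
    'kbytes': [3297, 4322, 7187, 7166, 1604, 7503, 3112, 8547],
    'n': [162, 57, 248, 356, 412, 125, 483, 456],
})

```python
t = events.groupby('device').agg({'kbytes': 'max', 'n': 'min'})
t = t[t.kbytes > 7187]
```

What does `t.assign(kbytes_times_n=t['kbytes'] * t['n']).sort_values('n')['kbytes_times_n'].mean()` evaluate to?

1161244.5

group by device: max(kbytes), min(n):
        kbytes    n
device             
ios       7503  125
mac       7187  248
web       4322   57
win       8547  162
filter rows where kbytes > 7187:
        kbytes    n
device             
ios       7503  125
win       8547  162
add column kbytes_times_n = t['kbytes'] * t['n']:
        kbytes    n  kbytes_times_n
device                             
ios       7503  125          937875
win       8547  162         1384614
sort by n:
        kbytes    n  kbytes_times_n
device                             
ios       7503  125          937875
win       8547  162         1384614
The mean of column 'kbytes_times_n' is 1161244.5.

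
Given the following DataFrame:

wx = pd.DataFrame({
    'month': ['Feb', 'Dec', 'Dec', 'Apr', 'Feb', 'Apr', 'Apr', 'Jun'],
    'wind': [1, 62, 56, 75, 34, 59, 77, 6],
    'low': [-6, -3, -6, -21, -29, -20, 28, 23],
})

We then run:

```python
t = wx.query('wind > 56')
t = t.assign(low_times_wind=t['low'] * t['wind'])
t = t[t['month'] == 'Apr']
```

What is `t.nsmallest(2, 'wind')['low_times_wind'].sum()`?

-2755

filter rows where wind > 56:
  month  wind  low
1   Dec    62   -3
3   Apr    75  -21
5   Apr    59  -20
6   Apr    77   28
add column low_times_wind = t['low'] * t['wind']:
  month  wind  low  low_times_wind
1   Dec    62   -3            -186
3   Apr    75  -21           -1575
5   Apr    59  -20           -1180
6   Apr    77   28            2156
filter rows where month == 'Apr':
  month  wind  low  low_times_wind
3   Apr    75  -21           -1575
5   Apr    59  -20           -1180
6   Apr    77   28            2156
take 2 rows with smallest wind:
  month  wind  low  low_times_wind
5   Apr    59  -20           -1180
3   Apr    75  -21           -1575
Hence -2755.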